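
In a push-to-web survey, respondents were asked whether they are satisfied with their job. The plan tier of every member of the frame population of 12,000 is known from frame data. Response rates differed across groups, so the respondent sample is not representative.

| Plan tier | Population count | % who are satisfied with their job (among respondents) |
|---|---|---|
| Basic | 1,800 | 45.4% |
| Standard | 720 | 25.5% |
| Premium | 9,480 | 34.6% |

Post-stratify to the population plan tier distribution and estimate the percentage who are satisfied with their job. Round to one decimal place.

Reweight to the known plan tier distribution:
  Basic: (1,800/12,000) × 45.4 = 6.81
  Standard: (720/12,000) × 25.5 = 1.53
  Premium: (9,480/12,000) × 34.6 = 27.334
Post-stratified estimate = 35.674 → 35.7%.

35.7%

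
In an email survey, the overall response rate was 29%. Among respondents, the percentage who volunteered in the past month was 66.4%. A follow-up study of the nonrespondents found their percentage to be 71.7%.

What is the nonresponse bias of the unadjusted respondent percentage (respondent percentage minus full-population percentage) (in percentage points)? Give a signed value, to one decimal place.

-3.8 percentage points

Nonresponse fraction = 1 − 0.29 = 0.71.
Bias = (nonresponse fraction) × (respondent percentage − nonrespondent percentage)
     = 0.71 × (66.4 − 71.7) = 0.71 × -5.3 = -3.763.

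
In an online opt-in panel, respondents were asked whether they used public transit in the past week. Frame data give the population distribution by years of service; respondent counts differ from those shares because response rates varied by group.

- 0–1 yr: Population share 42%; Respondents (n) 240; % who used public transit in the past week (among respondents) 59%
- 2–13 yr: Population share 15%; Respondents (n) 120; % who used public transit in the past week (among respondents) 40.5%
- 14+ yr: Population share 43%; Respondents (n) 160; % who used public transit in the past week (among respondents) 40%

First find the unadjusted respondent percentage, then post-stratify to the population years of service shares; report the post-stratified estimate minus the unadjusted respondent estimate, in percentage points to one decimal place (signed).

-0.8 percentage points

Unadjusted (pooled respondent) estimate weights by respondent counts:
  (240/520)×59 + (120/520)×40.5 + (160/520)×40 = 48.8846%
Post-stratified estimate weights by population shares:
  0.42×59 + 0.15×40.5 + 0.43×40 = 48.055%
Difference = 48.055 − 48.8846 = -0.8296 pp.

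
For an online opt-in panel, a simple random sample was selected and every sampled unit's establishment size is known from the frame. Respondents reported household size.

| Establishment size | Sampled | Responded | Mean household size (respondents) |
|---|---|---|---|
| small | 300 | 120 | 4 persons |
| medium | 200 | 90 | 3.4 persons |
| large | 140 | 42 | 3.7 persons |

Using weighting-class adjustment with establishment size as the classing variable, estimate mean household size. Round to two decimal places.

Response rates by class: small 120/300 = 40%, medium 90/200 = 45%, large 42/140 = 30%.
Inverse-response-rate weighting restores each class to its sampled count, so class totals weight by n_sampled:
  small: 300 × 4 = 1200
  medium: 200 × 3.4 = 680
  large: 140 × 3.7 = 518
Adjusted estimate = 2398 / 640 = 3.74688 → 3.75.

3.75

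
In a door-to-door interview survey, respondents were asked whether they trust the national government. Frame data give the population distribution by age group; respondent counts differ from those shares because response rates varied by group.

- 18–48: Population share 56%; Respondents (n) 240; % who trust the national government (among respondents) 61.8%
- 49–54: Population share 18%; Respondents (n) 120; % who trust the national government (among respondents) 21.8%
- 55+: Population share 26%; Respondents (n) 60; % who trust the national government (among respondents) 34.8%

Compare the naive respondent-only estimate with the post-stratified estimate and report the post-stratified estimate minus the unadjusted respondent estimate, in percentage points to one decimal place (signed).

+1.1 percentage points

Unadjusted (pooled respondent) estimate weights by respondent counts:
  (240/420)×61.8 + (120/420)×21.8 + (60/420)×34.8 = 46.5143%
Reweighting by population age group shares:
  0.56×61.8 + 0.18×21.8 + 0.26×34.8 = 47.58%
Difference = 47.58 − 46.5143 = 1.0657 pp.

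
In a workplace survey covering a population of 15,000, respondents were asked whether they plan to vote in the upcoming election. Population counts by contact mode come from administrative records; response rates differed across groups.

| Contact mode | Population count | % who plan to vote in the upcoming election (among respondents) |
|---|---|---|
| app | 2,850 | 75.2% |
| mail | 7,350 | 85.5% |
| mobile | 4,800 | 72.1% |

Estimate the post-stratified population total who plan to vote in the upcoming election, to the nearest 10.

Each cell contributes its population count × the respondent rate:
  app: 2,850 × 75.2% = 2143.2
  mail: 7,350 × 85.5% = 6284.25
  mobile: 4,800 × 72.1% = 3460.8
Estimated total = 11888.2 → 11,890.

11,890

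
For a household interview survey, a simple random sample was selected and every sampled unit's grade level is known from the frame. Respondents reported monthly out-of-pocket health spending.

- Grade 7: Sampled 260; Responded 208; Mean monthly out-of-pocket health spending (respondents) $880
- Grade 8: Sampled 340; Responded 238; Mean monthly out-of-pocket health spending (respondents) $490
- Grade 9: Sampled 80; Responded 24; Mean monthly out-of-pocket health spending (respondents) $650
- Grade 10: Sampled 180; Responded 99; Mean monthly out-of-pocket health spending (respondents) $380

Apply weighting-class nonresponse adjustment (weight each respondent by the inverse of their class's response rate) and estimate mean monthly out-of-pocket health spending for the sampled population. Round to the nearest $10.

$600

Response rates by class: Grade 7 208/260 = 80%, Grade 8 238/340 = 70%, Grade 9 24/80 = 30%, Grade 10 99/180 = 55%.
With weight = n_sampled/n_responded per class, the weighted class total is n_sampled:
  Grade 7: 260 × 880 = 228,800
  Grade 8: 340 × 490 = 166,600
  Grade 9: 80 × 650 = 52,000
  Grade 10: 180 × 380 = 68,400
Adjusted estimate = 515,800 / 860 = 599.767 → $600.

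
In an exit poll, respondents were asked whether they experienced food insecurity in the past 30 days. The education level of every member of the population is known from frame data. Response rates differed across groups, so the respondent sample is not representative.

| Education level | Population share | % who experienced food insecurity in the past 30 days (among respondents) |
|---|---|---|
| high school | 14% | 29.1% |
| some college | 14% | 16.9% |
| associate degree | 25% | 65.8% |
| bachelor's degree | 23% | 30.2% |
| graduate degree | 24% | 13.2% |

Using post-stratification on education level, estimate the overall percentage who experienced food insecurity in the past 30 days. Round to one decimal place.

33.0%

Weight each group's respondent value by its population share:
  high school: 0.14 × 29.1 = 4.074
  some college: 0.14 × 16.9 = 2.366
  associate degree: 0.25 × 65.8 = 16.45
  bachelor's degree: 0.23 × 30.2 = 6.946
  graduate degree: 0.24 × 13.2 = 3.168
Post-stratified estimate = 33.004 → 33.0%.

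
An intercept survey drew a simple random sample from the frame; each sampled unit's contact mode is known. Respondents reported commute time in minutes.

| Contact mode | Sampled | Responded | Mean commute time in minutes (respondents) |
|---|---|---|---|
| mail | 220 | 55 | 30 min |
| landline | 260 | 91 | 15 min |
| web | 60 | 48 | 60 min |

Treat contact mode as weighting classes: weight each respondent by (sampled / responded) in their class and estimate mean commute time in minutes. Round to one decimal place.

26.1

Class response rates: mail 55/220 = 25%, landline 91/260 = 35%, web 48/60 = 80%.
With weight = n_sampled/n_responded per class, the weighted class total is n_sampled:
  mail: 220 × 30 = 6600
  landline: 260 × 15 = 3900
  web: 60 × 60 = 3600
Adjusted estimate = 14,100 / 540 = 26.1111 → 26.1.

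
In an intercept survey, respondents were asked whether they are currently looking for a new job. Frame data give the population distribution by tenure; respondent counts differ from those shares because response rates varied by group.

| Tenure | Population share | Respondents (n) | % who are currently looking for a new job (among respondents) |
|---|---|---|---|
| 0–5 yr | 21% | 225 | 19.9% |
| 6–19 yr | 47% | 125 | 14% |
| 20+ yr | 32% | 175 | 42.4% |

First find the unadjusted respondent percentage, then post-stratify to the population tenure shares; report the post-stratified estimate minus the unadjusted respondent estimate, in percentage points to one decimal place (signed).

Without adjustment, the pooled respondent share is:
  (225/525)×19.9 + (125/525)×14 + (175/525)×42.4 = 25.9952%
Post-stratified estimate weights by population shares:
  0.21×19.9 + 0.47×14 + 0.32×42.4 = 24.327%
Difference = 24.327 − 25.9952 = -1.6682 pp.

-1.7 percentage points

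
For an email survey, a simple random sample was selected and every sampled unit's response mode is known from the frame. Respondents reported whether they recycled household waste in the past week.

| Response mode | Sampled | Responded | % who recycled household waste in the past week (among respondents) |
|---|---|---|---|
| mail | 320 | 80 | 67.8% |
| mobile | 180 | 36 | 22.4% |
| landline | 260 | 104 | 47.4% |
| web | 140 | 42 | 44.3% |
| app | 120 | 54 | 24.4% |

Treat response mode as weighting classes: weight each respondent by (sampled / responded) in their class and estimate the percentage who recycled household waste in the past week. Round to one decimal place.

46.3%

Class response rates: mail 80/320 = 25%, mobile 36/180 = 20%, landline 104/260 = 40%, web 42/140 = 30%, app 54/120 = 45%.
Weighting each respondent by the inverse class response rate inflates each class back to its sampled size, so the class weight is n_sampled:
  mail: 320 × 67.8 = 21,696
  mobile: 180 × 22.4 = 4032
  landline: 260 × 47.4 = 12,324
  web: 140 × 44.3 = 6202
  app: 120 × 24.4 = 2928
Adjusted estimate = 47,182 / 1,020 = 46.2569 → 46.3%.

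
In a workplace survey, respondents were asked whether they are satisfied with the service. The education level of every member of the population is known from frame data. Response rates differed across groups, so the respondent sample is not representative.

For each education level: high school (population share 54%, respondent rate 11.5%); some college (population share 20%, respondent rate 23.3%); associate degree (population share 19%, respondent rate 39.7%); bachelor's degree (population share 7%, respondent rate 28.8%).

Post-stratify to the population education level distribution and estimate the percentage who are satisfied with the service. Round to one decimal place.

Post-stratification weights by population share, not respondent share:
  high school: 0.54 × 11.5 = 6.21
  some college: 0.2 × 23.3 = 4.66
  associate degree: 0.19 × 39.7 = 7.543
  bachelor's degree: 0.07 × 28.8 = 2.016
Post-stratified estimate = 20.429 → 20.4%.

20.4%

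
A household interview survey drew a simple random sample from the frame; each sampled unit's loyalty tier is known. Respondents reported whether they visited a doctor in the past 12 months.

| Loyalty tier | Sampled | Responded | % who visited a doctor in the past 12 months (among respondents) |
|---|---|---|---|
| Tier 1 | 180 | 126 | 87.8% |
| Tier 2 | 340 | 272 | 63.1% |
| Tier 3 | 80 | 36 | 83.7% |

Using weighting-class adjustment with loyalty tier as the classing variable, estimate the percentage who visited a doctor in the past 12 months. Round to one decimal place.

73.3%

Response rates by class: Tier 1 126/180 = 70%, Tier 2 272/340 = 80%, Tier 3 36/80 = 45%.
With weight = n_sampled/n_responded per class, the weighted class total is n_sampled:
  Tier 1: 180 × 87.8 = 15,804
  Tier 2: 340 × 63.1 = 21,454
  Tier 3: 80 × 83.7 = 6696
Adjusted estimate = 43,954 / 600 = 73.2567 → 73.3%.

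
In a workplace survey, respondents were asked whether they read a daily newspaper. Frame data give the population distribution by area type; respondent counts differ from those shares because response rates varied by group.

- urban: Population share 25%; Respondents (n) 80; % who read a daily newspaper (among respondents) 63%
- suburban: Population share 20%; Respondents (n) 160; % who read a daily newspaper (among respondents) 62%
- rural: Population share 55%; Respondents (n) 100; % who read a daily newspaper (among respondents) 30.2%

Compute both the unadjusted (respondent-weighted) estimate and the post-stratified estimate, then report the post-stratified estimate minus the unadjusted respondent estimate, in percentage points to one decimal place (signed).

-8.1 percentage points

Naive respondent-only estimate (weights = respondent counts):
  (80/340)×63 + (160/340)×62 + (100/340)×30.2 = 52.8824%
Post-stratified estimate weights by population shares:
  0.25×63 + 0.2×62 + 0.55×30.2 = 44.76%
Difference = 44.76 − 52.8824 = -8.1224 pp.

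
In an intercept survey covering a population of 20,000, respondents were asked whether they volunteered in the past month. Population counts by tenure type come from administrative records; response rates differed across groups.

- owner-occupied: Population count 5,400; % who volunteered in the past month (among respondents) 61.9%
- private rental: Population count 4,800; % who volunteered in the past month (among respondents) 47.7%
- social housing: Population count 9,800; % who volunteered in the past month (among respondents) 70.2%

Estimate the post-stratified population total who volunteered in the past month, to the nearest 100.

Estimated count per cell = population count × respondent percentage:
  owner-occupied: 5,400 × 61.9% = 3342.6
  private rental: 4,800 × 47.7% = 2289.6
  social housing: 9,800 × 70.2% = 6879.6
Estimated total = 12511.8 → 12,500.

12,500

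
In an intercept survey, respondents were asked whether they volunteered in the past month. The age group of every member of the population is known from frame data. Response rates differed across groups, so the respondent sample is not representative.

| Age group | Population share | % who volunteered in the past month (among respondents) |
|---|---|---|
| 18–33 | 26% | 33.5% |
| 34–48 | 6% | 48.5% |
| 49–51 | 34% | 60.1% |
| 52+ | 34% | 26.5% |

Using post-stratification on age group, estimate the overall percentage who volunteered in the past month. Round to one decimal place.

41.1%

Reweight to the known age group distribution:
  18–33: 0.26 × 33.5 = 8.71
  34–48: 0.06 × 48.5 = 2.91
  49–51: 0.34 × 60.1 = 20.434
  52+: 0.34 × 26.5 = 9.01
Post-stratified estimate = 41.064 → 41.1%.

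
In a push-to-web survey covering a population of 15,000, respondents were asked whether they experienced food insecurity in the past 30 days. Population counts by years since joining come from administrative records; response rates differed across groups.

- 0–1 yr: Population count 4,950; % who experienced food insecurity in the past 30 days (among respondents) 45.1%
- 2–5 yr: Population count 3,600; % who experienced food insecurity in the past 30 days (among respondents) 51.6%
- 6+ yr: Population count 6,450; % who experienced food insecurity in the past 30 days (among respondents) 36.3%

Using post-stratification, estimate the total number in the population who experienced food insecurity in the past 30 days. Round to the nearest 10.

6,430

Estimated count per cell = population count × respondent percentage:
  0–1 yr: 4,950 × 45.1% = 2232.45
  2–5 yr: 3,600 × 51.6% = 1857.6
  6+ yr: 6,450 × 36.3% = 2341.35
Estimated total = 6431.4 → 6,430.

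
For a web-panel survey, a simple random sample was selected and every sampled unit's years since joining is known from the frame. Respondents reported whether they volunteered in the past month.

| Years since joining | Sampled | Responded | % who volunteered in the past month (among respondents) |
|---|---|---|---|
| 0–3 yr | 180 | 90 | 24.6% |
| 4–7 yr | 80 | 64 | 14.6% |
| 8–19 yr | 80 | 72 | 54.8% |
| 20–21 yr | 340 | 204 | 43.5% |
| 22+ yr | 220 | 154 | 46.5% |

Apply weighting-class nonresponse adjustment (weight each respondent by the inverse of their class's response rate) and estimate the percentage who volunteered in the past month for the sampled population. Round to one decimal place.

Class response rates: 0–3 yr 90/180 = 50%, 4–7 yr 64/80 = 80%, 8–19 yr 72/80 = 90%, 20–21 yr 204/340 = 60%, 22+ yr 154/220 = 70%.
With weight = n_sampled/n_responded per class, the weighted class total is n_sampled:
  0–3 yr: 180 × 24.6 = 4428
  4–7 yr: 80 × 14.6 = 1168
  8–19 yr: 80 × 54.8 = 4384
  20–21 yr: 340 × 43.5 = 14,790
  22+ yr: 220 × 46.5 = 10,230
Adjusted estimate = 35,000 / 900 = 38.8889 → 38.9%.

38.9%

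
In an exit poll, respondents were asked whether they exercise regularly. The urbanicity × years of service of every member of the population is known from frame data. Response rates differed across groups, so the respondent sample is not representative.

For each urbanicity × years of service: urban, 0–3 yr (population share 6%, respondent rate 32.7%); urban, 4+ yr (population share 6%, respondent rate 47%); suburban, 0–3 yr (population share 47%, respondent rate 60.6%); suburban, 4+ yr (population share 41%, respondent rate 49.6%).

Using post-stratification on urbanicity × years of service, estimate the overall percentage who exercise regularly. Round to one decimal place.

53.6%

Each cell contributes population-share × respondent value:
  urban, 0–3 yr: 0.06 × 32.7 = 1.962
  urban, 4+ yr: 0.06 × 47 = 2.82
  suburban, 0–3 yr: 0.47 × 60.6 = 28.482
  suburban, 4+ yr: 0.41 × 49.6 = 20.336
Post-stratified estimate = 53.6 → 53.6%.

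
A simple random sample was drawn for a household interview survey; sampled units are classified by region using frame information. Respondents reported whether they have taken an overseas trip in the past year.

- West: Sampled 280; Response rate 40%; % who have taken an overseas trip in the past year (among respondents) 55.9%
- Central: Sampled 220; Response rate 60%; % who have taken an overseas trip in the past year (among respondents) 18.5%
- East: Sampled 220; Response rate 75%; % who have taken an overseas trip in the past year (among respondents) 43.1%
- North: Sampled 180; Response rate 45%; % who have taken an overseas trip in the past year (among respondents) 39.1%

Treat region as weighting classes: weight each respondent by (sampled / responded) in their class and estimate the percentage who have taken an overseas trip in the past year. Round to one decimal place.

Weighting each respondent by the inverse class response rate inflates each class back to its sampled size, so the class weight is n_sampled:
  West: 280 × 55.9 = 15,652
  Central: 220 × 18.5 = 4070
  East: 220 × 43.1 = 9482
  North: 180 × 39.1 = 7038
Adjusted estimate = 36,242 / 900 = 40.2689 → 40.3%.

40.3%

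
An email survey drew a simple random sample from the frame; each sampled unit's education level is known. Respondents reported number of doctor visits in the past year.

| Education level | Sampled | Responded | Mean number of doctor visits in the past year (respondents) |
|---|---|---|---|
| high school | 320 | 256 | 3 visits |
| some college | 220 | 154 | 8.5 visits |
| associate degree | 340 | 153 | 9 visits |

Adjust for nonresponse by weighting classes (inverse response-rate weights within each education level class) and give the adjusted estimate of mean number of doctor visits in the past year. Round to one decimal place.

Response rates by class: high school 256/320 = 80%, some college 154/220 = 70%, associate degree 153/340 = 45%.
With weight = n_sampled/n_responded per class, the weighted class total is n_sampled:
  high school: 320 × 3 = 960
  some college: 220 × 8.5 = 1870
  associate degree: 340 × 9 = 3060
Adjusted estimate = 5890 / 880 = 6.69318 → 6.7.

6.7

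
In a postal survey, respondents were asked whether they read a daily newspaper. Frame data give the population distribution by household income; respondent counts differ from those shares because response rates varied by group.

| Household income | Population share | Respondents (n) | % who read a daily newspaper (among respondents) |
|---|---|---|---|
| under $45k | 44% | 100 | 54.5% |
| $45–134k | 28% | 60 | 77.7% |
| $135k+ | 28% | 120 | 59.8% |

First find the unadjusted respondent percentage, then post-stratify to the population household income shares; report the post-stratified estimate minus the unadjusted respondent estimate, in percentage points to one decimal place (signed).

+0.7 percentage points

Naive respondent-only estimate (weights = respondent counts):
  (100/280)×54.5 + (60/280)×77.7 + (120/280)×59.8 = 61.7429%
Post-stratified estimate weights by population shares:
  0.44×54.5 + 0.28×77.7 + 0.28×59.8 = 62.48%
Difference = 62.48 − 61.7429 = 0.7371 pp.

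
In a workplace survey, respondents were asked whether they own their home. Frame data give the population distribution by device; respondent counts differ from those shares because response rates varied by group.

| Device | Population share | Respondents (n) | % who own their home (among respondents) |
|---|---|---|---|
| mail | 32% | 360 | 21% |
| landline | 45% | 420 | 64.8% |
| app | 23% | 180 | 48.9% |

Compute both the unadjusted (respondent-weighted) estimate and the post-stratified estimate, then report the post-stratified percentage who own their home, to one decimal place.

Unadjusted (pooled respondent) estimate weights by respondent counts:
  (360/960)×21 + (420/960)×64.8 + (180/960)×48.9 = 45.3937%
Reweighting by population device shares:
  0.32×21 + 0.45×64.8 + 0.23×48.9 = 47.127%

47.1%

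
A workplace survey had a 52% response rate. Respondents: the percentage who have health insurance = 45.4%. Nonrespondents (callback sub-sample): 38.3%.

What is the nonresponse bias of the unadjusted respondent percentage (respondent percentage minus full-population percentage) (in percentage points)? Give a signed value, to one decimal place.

Nonresponse fraction = 1 − 0.52 = 0.48.
Bias = (nonresponse fraction) × (respondent percentage − nonrespondent percentage)
     = 0.48 × (45.4 − 38.3) = 0.48 × 7.1 = 3.408.

+3.4 percentage points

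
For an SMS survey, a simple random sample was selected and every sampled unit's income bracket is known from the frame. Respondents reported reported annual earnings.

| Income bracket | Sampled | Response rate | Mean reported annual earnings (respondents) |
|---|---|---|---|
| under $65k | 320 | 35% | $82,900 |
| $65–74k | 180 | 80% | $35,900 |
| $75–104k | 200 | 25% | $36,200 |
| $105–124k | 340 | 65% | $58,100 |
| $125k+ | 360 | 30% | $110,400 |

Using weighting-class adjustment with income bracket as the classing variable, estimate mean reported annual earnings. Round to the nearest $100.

Weighting each respondent by the inverse class response rate inflates each class back to its sampled size, so the class weight is n_sampled:
  under $65k: 320 × 82,900 = 26,528,000
  $65–74k: 180 × 35,900 = 6,462,000
  $75–104k: 200 × 36,200 = 7,240,000
  $105–124k: 340 × 58,100 = 19,754,000
  $125k+: 360 × 110,400 = 39,744,000
Adjusted estimate = 99,728,000 / 1,400 = 71234.3 → $71,200.

$71,200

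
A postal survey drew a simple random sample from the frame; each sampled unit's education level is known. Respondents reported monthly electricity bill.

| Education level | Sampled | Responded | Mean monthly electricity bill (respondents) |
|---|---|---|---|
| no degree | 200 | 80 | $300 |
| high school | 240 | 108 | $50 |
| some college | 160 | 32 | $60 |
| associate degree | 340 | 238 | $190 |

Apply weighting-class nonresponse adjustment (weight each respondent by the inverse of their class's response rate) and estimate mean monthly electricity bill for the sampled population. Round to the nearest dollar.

$156

Class response rates: no degree 80/200 = 40%, high school 108/240 = 45%, some college 32/160 = 20%, associate degree 238/340 = 70%.
Weighting each respondent by the inverse class response rate inflates each class back to its sampled size, so the class weight is n_sampled:
  no degree: 200 × 300 = 60,000
  high school: 240 × 50 = 12,000
  some college: 160 × 60 = 9600
  associate degree: 340 × 190 = 64,600
Adjusted estimate = 146,200 / 940 = 155.532 → $156.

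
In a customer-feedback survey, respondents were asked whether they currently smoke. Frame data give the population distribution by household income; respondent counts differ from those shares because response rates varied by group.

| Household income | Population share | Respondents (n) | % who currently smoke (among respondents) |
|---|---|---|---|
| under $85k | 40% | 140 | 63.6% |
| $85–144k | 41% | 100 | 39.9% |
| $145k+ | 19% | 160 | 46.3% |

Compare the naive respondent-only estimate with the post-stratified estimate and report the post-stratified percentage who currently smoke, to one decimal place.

50.6%

Unadjusted (pooled respondent) estimate weights by respondent counts:
  (140/400)×63.6 + (100/400)×39.9 + (160/400)×46.3 = 50.755%
Post-stratifying to population shares instead:
  0.4×63.6 + 0.41×39.9 + 0.19×46.3 = 50.596%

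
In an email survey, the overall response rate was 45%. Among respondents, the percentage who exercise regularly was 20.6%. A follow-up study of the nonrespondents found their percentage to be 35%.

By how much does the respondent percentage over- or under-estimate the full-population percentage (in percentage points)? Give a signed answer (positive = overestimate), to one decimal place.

Nonresponse fraction = 1 − 0.45 = 0.55.
Bias = (nonresponse fraction) × (respondent percentage − nonrespondent percentage)
     = 0.55 × (20.6 − 35) = 0.55 × -14.4 = -7.92.

-7.9 percentage points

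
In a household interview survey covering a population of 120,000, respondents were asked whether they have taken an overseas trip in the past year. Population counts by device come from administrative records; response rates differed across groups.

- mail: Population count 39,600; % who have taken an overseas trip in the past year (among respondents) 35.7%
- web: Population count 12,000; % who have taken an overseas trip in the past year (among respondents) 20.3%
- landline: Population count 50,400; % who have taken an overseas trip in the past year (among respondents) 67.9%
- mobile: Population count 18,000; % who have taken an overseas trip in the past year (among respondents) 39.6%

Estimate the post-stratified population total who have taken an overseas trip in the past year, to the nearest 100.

Each cell contributes its population count × the respondent rate:
  mail: 39,600 × 35.7% = 14137.2
  web: 12,000 × 20.3% = 2436
  landline: 50,400 × 67.9% = 34221.6
  mobile: 18,000 × 39.6% = 7128
Estimated total = 57922.8 → 57,900.

57,900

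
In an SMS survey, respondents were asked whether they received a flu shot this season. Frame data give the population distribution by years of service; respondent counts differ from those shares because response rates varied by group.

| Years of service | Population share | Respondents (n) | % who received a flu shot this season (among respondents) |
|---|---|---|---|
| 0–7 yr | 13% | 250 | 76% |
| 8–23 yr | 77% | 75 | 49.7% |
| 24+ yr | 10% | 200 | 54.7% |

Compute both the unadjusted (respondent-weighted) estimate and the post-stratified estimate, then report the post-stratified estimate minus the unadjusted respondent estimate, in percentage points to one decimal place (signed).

Unadjusted (pooled respondent) estimate weights by respondent counts:
  (250/525)×76 + (75/525)×49.7 + (200/525)×54.7 = 64.1286%
Post-stratified estimate weights by population shares:
  0.13×76 + 0.77×49.7 + 0.1×54.7 = 53.619%
Difference = 53.619 − 64.1286 = -10.5096 pp.

-10.5 percentage points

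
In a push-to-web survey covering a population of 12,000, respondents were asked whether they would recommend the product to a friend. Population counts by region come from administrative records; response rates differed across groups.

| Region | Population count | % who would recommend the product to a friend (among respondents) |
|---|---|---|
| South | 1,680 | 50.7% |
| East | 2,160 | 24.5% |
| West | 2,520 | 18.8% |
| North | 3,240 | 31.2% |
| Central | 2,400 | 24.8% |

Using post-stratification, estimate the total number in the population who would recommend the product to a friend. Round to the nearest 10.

Estimated count per cell = population count × respondent percentage:
  South: 1,680 × 50.7% = 851.76
  East: 2,160 × 24.5% = 529.2
  West: 2,520 × 18.8% = 473.76
  North: 3,240 × 31.2% = 1010.88
  Central: 2,400 × 24.8% = 595.2
Estimated total = 3460.8 → 3,460.

3,460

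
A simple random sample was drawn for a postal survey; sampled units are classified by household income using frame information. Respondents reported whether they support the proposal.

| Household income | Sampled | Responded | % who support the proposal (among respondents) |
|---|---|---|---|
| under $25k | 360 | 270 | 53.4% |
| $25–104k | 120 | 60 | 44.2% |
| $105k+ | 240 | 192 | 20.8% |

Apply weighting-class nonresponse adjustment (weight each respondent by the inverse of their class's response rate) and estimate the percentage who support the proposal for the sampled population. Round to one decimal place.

Class response rates: under $25k 270/360 = 75%, $25–104k 60/120 = 50%, $105k+ 192/240 = 80%.
Weighting each respondent by the inverse class response rate inflates each class back to its sampled size, so the class weight is n_sampled:
  under $25k: 360 × 53.4 = 19,224
  $25–104k: 120 × 44.2 = 5304
  $105k+: 240 × 20.8 = 4992
Adjusted estimate = 29,520 / 720 = 41 → 41.0%.

41.0%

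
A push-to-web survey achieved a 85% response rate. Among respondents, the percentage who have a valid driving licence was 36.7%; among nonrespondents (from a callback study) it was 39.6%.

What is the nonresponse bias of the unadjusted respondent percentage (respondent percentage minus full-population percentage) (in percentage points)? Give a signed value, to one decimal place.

Nonresponse fraction = 1 − 0.85 = 0.15.
Bias = (nonresponse fraction) × (respondent percentage − nonrespondent percentage)
     = 0.15 × (36.7 − 39.6) = 0.15 × -2.9 = -0.435.

-0.4 percentage points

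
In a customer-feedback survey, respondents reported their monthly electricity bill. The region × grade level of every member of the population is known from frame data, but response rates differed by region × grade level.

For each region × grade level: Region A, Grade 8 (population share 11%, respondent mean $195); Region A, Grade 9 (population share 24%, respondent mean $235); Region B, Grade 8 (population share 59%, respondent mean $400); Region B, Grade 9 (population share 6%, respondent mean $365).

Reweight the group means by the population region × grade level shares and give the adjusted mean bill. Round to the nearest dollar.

$336

Weight each group's respondent value by its population share:
  Region A, Grade 8: 0.11 × 195 = 21.45
  Region A, Grade 9: 0.24 × 235 = 56.4
  Region B, Grade 8: 0.59 × 400 = 236
  Region B, Grade 9: 0.06 × 365 = 21.9
Post-stratified estimate = 335.75 → $336.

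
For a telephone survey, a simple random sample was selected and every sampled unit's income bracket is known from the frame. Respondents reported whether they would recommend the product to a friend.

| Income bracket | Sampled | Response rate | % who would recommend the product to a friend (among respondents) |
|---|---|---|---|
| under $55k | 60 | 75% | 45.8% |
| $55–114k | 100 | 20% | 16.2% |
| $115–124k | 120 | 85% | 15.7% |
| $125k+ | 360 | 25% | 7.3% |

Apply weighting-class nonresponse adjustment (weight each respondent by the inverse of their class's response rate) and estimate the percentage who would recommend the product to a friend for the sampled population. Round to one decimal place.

13.9%

Inverse-response-rate weighting restores each class to its sampled count, so class totals weight by n_sampled:
  under $55k: 60 × 45.8 = 2748
  $55–114k: 100 × 16.2 = 1620
  $115–124k: 120 × 15.7 = 1884
  $125k+: 360 × 7.3 = 2628
Adjusted estimate = 8880 / 640 = 13.875 → 13.9%.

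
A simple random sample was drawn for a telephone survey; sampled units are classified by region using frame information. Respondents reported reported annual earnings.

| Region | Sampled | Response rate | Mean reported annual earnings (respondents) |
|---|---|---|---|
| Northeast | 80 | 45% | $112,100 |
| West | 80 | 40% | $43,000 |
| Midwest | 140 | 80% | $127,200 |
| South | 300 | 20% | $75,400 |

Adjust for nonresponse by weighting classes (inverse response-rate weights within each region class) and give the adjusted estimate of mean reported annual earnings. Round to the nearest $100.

$88,100

Inverse-response-rate weighting restores each class to its sampled count, so class totals weight by n_sampled:
  Northeast: 80 × 112,100 = 8,968,000
  West: 80 × 43,000 = 3,440,000
  Midwest: 140 × 127,200 = 17,808,000
  South: 300 × 75,400 = 22,620,000
Adjusted estimate = 52,836,000 / 600 = 88,060 → $88,100.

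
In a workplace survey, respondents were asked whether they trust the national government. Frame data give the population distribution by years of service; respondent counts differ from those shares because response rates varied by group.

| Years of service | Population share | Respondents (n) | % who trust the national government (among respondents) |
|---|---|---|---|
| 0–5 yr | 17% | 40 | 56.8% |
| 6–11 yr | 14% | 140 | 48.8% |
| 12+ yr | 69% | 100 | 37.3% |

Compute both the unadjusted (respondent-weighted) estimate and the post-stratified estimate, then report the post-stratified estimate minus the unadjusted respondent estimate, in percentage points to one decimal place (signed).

-3.6 percentage points

Unadjusted (pooled respondent) estimate weights by respondent counts:
  (40/280)×56.8 + (140/280)×48.8 + (100/280)×37.3 = 45.8357%
Reweighting by population years of service shares:
  0.17×56.8 + 0.14×48.8 + 0.69×37.3 = 42.225%
Difference = 42.225 − 45.8357 = -3.6107 pp.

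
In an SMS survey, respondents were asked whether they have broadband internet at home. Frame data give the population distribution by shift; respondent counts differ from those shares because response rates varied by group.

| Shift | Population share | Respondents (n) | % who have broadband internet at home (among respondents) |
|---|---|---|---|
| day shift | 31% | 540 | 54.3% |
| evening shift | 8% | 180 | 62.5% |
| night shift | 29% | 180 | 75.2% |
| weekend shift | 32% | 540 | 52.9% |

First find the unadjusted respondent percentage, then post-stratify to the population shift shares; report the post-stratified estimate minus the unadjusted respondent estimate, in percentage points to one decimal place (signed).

+3.2 percentage points

Naive respondent-only estimate (weights = respondent counts):
  (540/1440)×54.3 + (180/1440)×62.5 + (180/1440)×75.2 + (540/1440)×52.9 = 57.4125%
Post-stratifying to population shares instead:
  0.31×54.3 + 0.08×62.5 + 0.29×75.2 + 0.32×52.9 = 60.569%
Difference = 60.569 − 57.4125 = 3.1565 pp.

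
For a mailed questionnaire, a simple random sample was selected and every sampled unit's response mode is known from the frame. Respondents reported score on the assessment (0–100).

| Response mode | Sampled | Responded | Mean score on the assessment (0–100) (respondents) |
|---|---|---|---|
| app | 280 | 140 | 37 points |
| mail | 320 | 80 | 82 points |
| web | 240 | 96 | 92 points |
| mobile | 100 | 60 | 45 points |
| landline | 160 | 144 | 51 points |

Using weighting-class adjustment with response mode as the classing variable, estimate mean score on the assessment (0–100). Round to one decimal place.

64.9

Class response rates: app 140/280 = 50%, mail 80/320 = 25%, web 96/240 = 40%, mobile 60/100 = 60%, landline 144/160 = 90%.
Each respondent's weight = sampled/responded in their class; summing within a class gives n_sampled, so:
  app: 280 × 37 = 10,360
  mail: 320 × 82 = 26,240
  web: 240 × 92 = 22,080
  mobile: 100 × 45 = 4500
  landline: 160 × 51 = 8160
Adjusted estimate = 71,340 / 1,100 = 64.8545 → 64.9.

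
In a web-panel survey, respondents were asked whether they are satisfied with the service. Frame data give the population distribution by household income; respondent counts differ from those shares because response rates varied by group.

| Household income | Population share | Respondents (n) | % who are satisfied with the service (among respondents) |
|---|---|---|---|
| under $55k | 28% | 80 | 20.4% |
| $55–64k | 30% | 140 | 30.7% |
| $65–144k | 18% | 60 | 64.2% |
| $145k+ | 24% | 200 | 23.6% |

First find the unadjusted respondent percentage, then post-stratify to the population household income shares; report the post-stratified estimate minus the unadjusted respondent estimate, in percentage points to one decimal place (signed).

Without adjustment, the pooled respondent share is:
  (80/480)×20.4 + (140/480)×30.7 + (60/480)×64.2 + (200/480)×23.6 = 30.2125%
Reweighting by population household income shares:
  0.28×20.4 + 0.3×30.7 + 0.18×64.2 + 0.24×23.6 = 32.142%
Difference = 32.142 − 30.2125 = 1.9295 pp.

+1.9 percentage points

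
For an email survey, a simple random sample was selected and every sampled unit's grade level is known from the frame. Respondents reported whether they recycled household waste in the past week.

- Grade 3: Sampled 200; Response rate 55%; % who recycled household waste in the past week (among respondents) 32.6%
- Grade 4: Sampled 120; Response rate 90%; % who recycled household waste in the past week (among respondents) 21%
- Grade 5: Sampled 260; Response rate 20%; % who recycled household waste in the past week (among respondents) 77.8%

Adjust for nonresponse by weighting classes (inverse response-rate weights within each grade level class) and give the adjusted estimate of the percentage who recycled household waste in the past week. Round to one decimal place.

Inverse-response-rate weighting restores each class to its sampled count, so class totals weight by n_sampled:
  Grade 3: 200 × 32.6 = 6520
  Grade 4: 120 × 21 = 2520
  Grade 5: 260 × 77.8 = 20,228
Adjusted estimate = 29,268 / 580 = 50.4621 → 50.5%.

50.5%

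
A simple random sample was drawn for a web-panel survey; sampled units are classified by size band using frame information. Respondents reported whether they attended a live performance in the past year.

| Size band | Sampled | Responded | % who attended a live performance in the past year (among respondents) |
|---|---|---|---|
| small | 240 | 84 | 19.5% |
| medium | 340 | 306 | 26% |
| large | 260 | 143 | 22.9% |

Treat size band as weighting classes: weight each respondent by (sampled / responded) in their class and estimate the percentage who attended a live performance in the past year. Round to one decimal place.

Response rates by class: small 84/240 = 35%, medium 306/340 = 90%, large 143/260 = 55%.
Each respondent's weight = sampled/responded in their class; summing within a class gives n_sampled, so:
  small: 240 × 19.5 = 4680
  medium: 340 × 26 = 8840
  large: 260 × 22.9 = 5954
Adjusted estimate = 19,474 / 840 = 23.1833 → 23.2%.

23.2%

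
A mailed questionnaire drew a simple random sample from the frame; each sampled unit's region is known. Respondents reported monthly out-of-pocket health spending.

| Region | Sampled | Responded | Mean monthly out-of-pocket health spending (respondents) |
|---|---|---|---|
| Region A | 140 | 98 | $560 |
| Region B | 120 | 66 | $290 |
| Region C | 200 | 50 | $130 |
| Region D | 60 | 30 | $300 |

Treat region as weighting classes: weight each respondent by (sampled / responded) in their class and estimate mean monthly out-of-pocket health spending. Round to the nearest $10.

Response rates by class: Region A 98/140 = 70%, Region B 66/120 = 55%, Region C 50/200 = 25%, Region D 30/60 = 50%.
Each respondent's weight = sampled/responded in their class; summing within a class gives n_sampled, so:
  Region A: 140 × 560 = 78,400
  Region B: 120 × 290 = 34,800
  Region C: 200 × 130 = 26,000
  Region D: 60 × 300 = 18,000
Adjusted estimate = 157,200 / 520 = 302.308 → $300.

$300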